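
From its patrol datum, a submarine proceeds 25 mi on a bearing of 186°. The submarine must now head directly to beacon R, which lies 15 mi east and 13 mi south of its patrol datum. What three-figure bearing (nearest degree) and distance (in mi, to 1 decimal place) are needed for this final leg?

Leg 1 (186°, 25 mi): east 25 sin 186° = -2.61, north 25 cos 186° = -24.86
Current position: (-2.61, -24.86). Target: (15, -13). Remaining: Δeast = 17.61, Δnorth = 11.86.
Bearing = atan2(17.61, 11.86) mod 360° = 56.04°; distance = √((17.61)² + (11.86)²) = 21.236 mi.

056°, 21.2 mi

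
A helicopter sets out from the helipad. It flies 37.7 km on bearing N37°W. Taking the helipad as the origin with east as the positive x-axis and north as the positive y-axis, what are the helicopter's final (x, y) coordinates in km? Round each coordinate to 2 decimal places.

(-22.69, 30.11)

Leg 1 (N37°W, 37.7 km): east 37.7 sin 323° = -22.69, north 37.7 cos 323° = 30.11
Summing: -22.69 km east, 30.11 km north → (-22.69, 30.11).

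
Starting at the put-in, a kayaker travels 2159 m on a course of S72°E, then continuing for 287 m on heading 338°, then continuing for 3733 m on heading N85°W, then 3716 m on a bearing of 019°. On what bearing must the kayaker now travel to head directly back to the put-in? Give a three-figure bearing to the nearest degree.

Leg 1 (S72°E, 2159 m): east 2159 sin 108° = 2053.33, north 2159 cos 108° = -667.17
Leg 2 (338°, 287 m): east 287 sin 338° = -107.51, north 287 cos 338° = 266.10
Leg 3 (N85°W, 3733 m): east 3733 sin 275° = -3718.79, north 3733 cos 275° = 325.35
Leg 4 (019°, 3716 m): east 3716 sin 19° = 1209.81, north 3716 cos 19° = 3513.55
Net displacement: -563.16 east, 3437.83 north. Direction back to start is (563.16, -3437.83): bearing = atan2(563.16, -3437.83) mod 360° = 170.70° ≈ 171°.

171°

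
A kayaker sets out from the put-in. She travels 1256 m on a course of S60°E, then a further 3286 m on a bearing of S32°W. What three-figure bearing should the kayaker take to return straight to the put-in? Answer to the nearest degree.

Leg 1 (S60°E, 1256 m): east 1256 sin 120° = 1087.73, north 1256 cos 120° = -628.00
Leg 2 (S32°W, 3286 m): east 3286 sin 212° = -1741.31, north 3286 cos 212° = -2786.69
Net displacement: -653.59 east, -3414.69 north. Direction back to start is (653.59, 3414.69): bearing = atan2(653.59, 3414.69) mod 360° = 10.84° ≈ 011°.

011°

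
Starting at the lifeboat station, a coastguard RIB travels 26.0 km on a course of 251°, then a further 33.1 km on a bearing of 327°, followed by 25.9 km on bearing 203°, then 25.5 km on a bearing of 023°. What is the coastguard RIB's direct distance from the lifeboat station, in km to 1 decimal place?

46.8 km

Leg 1 (251°, 26.0 km): east 26.0 sin 251° = -24.58, north 26.0 cos 251° = -8.46
Leg 2 (327°, 33.1 km): east 33.1 sin 327° = -18.03, north 33.1 cos 327° = 27.76
Leg 3 (203°, 25.9 km): east 25.9 sin 203° = -10.12, north 25.9 cos 203° = -23.84
Leg 4 (023°, 25.5 km): east 25.5 sin 23° = 9.96, north 25.5 cos 23° = 23.47
Net: -42.77 east, 18.93 north. Distance = √((-42.77)² + (18.93)²) = 46.768 km.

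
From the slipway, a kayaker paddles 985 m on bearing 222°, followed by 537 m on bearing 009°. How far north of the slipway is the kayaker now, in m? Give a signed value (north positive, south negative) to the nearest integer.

Leg 1 (222°, 985 m): east 985 sin 222° = -659.09, north 985 cos 222° = -732.00
Leg 2 (009°, 537 m): east 537 sin 9° = 84.01, north 537 cos 9° = 530.39
Net north component: -201.61 m.

-202 m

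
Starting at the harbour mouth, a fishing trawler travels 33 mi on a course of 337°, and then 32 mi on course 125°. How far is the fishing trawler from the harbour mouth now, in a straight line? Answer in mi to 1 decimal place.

17.9 mi

Leg 1 (337°, 33 mi): east 33 sin 337° = -12.89, north 33 cos 337° = 30.38
Leg 2 (125°, 32 mi): east 32 sin 125° = 26.21, north 32 cos 125° = -18.35
Net: 13.32 east, 12.02 north. Distance = √((13.32)² + (12.02)²) = 17.942 mi.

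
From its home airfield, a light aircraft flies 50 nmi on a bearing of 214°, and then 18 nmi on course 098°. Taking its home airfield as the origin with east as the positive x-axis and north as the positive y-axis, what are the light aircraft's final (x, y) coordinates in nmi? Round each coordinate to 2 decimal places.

Leg 1 (214°, 50 nmi): east 50 sin 214° = -27.96, north 50 cos 214° = -41.45
Leg 2 (098°, 18 nmi): east 18 sin 98° = 17.82, north 18 cos 98° = -2.51
Summing: -10.13 nmi east, -43.96 nmi north → (-10.13, -43.96).

(-10.13, -43.96)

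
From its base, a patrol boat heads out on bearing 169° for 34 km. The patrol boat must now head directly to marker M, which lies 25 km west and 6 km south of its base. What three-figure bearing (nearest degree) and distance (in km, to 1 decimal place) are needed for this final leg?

Leg 1 (169°, 34 km): east 34 sin 169° = 6.49, north 34 cos 169° = -33.38
Current position: (6.49, -33.38). Target: (-25, -6). Remaining: Δeast = -31.49, Δnorth = 27.38.
Bearing = atan2(-31.49, 27.38) mod 360° = 311.00°; distance = √((-31.49)² + (27.38)²) = 41.724 km.

311°, 41.7 km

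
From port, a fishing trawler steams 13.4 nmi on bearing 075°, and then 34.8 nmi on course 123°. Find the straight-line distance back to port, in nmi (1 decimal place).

Leg 1 (075°, 13.4 nmi): east 13.4 sin 75° = 12.94, north 13.4 cos 75° = 3.47
Leg 2 (123°, 34.8 nmi): east 34.8 sin 123° = 29.19, north 34.8 cos 123° = -18.95
Net: 42.13 east, -15.49 north. Distance = √((42.13)² + (-15.49)²) = 44.885 nmi.

44.9 nmi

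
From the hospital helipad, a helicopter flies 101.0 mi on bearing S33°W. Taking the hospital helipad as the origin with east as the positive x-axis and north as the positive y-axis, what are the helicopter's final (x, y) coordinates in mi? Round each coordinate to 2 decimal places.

Leg 1 (S33°W, 101.0 mi): east 101.0 sin 213° = -55.01, north 101.0 cos 213° = -84.71
Summing: -55.01 mi east, -84.71 mi north → (-55.01, -84.71).

(-55.01, -84.71)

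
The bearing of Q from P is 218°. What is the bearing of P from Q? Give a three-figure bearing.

038°

Back-bearing = 218° − 180° = 038°.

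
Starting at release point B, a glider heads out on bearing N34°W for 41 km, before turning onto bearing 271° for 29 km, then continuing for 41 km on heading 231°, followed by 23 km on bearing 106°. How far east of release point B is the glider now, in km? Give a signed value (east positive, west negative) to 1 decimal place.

Leg 1 (N34°W, 41 km): east 41 sin 326° = -22.93, north 41 cos 326° = 33.99
Leg 2 (271°, 29 km): east 29 sin 271° = -29.00, north 29 cos 271° = 0.51
Leg 3 (231°, 41 km): east 41 sin 231° = -31.86, north 41 cos 231° = -25.80
Leg 4 (106°, 23 km): east 23 sin 106° = 22.11, north 23 cos 106° = -6.34
Net east component: -61.68 km.

-61.7 km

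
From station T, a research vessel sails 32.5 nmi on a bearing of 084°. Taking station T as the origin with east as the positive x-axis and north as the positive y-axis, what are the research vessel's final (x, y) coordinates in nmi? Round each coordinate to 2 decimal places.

(32.32, 3.40)

Leg 1 (084°, 32.5 nmi): east 32.5 sin 84° = 32.32, north 32.5 cos 84° = 3.40
Summing: 32.32 nmi east, 3.40 nmi north → (32.32, 3.40).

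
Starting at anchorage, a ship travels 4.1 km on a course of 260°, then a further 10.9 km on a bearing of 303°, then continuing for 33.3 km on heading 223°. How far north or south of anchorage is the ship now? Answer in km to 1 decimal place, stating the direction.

Leg 1 (260°, 4.1 km): east 4.1 sin 260° = -4.04, north 4.1 cos 260° = -0.71
Leg 2 (303°, 10.9 km): east 10.9 sin 303° = -9.14, north 10.9 cos 303° = 5.94
Leg 3 (223°, 33.3 km): east 33.3 sin 223° = -22.71, north 33.3 cos 223° = -24.35
Net north component: -19.13 km.

19.1 km south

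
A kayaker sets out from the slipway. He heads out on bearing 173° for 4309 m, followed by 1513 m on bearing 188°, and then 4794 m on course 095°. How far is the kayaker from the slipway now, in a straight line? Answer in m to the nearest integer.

8017 m

Leg 1 (173°, 4309 m): east 4309 sin 173° = 525.14, north 4309 cos 173° = -4276.88
Leg 2 (188°, 1513 m): east 1513 sin 188° = -210.57, north 1513 cos 188° = -1498.28
Leg 3 (095°, 4794 m): east 4794 sin 95° = 4775.76, north 4794 cos 95° = -417.82
Net: 5090.32 east, -6192.98 north. Distance = √((5090.32)² + (-6192.98)²) = 8016.509 m.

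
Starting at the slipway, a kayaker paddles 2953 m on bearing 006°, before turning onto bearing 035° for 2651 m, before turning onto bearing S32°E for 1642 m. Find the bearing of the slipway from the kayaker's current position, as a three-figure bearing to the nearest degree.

Leg 1 (006°, 2953 m): east 2953 sin 6° = 308.67, north 2953 cos 6° = 2936.82
Leg 2 (035°, 2651 m): east 2651 sin 35° = 1520.55, north 2651 cos 35° = 2171.57
Leg 3 (S32°E, 1642 m): east 1642 sin 148° = 870.13, north 1642 cos 148° = -1392.49
Net displacement: 2699.35 east, 3715.90 north. Direction back to start is (-2699.35, -3715.90): bearing = atan2(-2699.35, -3715.90) mod 360° = 216.00° ≈ 216°.

216°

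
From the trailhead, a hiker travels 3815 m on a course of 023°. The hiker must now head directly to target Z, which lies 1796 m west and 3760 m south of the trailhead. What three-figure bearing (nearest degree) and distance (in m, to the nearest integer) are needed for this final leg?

204°, 7980 m

Leg 1 (023°, 3815 m): east 3815 sin 23° = 1490.64, north 3815 cos 23° = 3511.73
Current position: (1490.64, 3511.73). Target: (-1796, -3760). Remaining: Δeast = -3286.64, Δnorth = -7271.73.
Bearing = atan2(-3286.64, -7271.73) mod 360° = 204.32°; distance = √((-3286.64)² + (-7271.73)²) = 7979.975 m.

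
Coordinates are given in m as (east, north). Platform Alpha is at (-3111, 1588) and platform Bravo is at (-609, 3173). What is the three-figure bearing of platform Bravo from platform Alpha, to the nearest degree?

Δeast = -609 − -3111 = 2502.00; Δnorth = 3173 − 1588 = 1585.00.
Bearing = atan2(Δeast, Δnorth) mod 360° = 57.65° ≈ 058°.

058°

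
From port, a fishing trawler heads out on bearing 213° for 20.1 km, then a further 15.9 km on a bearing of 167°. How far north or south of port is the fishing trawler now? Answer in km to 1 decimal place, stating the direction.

Leg 1 (213°, 20.1 km): east 20.1 sin 213° = -10.95, north 20.1 cos 213° = -16.86
Leg 2 (167°, 15.9 km): east 15.9 sin 167° = 3.58, north 15.9 cos 167° = -15.49
Net north component: -32.35 km.

32.3 km south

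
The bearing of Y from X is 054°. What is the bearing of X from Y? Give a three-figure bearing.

234°

Back-bearing = 054° + 180° = 234°.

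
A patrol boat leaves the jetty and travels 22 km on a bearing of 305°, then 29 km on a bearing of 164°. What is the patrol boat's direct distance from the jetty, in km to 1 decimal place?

Leg 1 (305°, 22 km): east 22 sin 305° = -18.02, north 22 cos 305° = 12.62
Leg 2 (164°, 29 km): east 29 sin 164° = 7.99, north 29 cos 164° = -27.88
Net: -10.03 east, -15.26 north. Distance = √((-10.03)² + (-15.26)²) = 18.258 km.

18.3 km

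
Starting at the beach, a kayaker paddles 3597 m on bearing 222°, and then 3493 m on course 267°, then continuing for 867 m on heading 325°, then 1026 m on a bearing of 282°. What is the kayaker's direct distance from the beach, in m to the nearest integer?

Leg 1 (222°, 3597 m): east 3597 sin 222° = -2406.86, north 3597 cos 222° = -2673.09
Leg 2 (267°, 3493 m): east 3493 sin 267° = -3488.21, north 3493 cos 267° = -182.81
Leg 3 (325°, 867 m): east 867 sin 325° = -497.29, north 867 cos 325° = 710.20
Leg 4 (282°, 1026 m): east 1026 sin 282° = -1003.58, north 1026 cos 282° = 213.32
Net: -7395.95 east, -1932.38 north. Distance = √((-7395.95)² + (-1932.38)²) = 7644.220 m.

7644 m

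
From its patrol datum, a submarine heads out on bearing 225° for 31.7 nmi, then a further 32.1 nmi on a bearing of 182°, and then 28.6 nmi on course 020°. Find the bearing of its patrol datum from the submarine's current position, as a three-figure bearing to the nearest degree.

Leg 1 (225°, 31.7 nmi): east 31.7 sin 225° = -22.42, north 31.7 cos 225° = -22.42
Leg 2 (182°, 32.1 nmi): east 32.1 sin 182° = -1.12, north 32.1 cos 182° = -32.08
Leg 3 (020°, 28.6 nmi): east 28.6 sin 20° = 9.78, north 28.6 cos 20° = 26.88
Net displacement: -13.75 east, -27.62 north. Direction back to start is (13.75, 27.62): bearing = atan2(13.75, 27.62) mod 360° = 26.47° ≈ 026°.

026°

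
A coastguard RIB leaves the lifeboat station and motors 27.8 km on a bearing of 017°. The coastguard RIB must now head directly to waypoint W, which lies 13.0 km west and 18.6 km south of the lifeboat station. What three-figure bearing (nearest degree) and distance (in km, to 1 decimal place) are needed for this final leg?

205°, 49.9 km

Leg 1 (017°, 27.8 km): east 27.8 sin 17° = 8.13, north 27.8 cos 17° = 26.59
Current position: (8.13, 26.59). Target: (-13.0, -18.6). Remaining: Δeast = -21.13, Δnorth = -45.19.
Bearing = atan2(-21.13, -45.19) mod 360° = 205.06°; distance = √((-21.13)² + (-45.19)²) = 49.881 km.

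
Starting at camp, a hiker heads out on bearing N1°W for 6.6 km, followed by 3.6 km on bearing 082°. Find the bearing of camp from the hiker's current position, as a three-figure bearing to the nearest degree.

206°

Leg 1 (N1°W, 6.6 km): east 6.6 sin 359° = -0.12, north 6.6 cos 359° = 6.60
Leg 2 (082°, 3.6 km): east 3.6 sin 82° = 3.56, north 3.6 cos 82° = 0.50
Net displacement: 3.45 east, 7.10 north. Direction back to start is (-3.45, -7.10): bearing = atan2(-3.45, -7.10) mod 360° = 205.91° ≈ 206°.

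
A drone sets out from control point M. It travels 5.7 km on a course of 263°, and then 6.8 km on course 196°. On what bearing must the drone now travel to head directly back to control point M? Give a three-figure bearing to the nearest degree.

046°

Leg 1 (263°, 5.7 km): east 5.7 sin 263° = -5.66, north 5.7 cos 263° = -0.69
Leg 2 (196°, 6.8 km): east 6.8 sin 196° = -1.87, north 6.8 cos 196° = -6.54
Net displacement: -7.53 east, -7.23 north. Direction back to start is (7.53, 7.23): bearing = atan2(7.53, 7.23) mod 360° = 46.17° ≈ 046°.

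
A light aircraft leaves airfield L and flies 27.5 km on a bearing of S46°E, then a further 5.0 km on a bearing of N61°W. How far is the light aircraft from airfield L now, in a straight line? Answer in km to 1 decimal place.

Leg 1 (S46°E, 27.5 km): east 27.5 sin 134° = 19.78, north 27.5 cos 134° = -19.10
Leg 2 (N61°W, 5.0 km): east 5.0 sin 299° = -4.37, north 5.0 cos 299° = 2.42
Net: 15.41 east, -16.68 north. Distance = √((15.41)² + (-16.68)²) = 22.707 km.

22.7 km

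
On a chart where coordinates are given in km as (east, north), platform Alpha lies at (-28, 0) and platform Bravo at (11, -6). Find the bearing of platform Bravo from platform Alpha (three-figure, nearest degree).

Δeast = 11 − -28 = 39.00; Δnorth = -6 − 0 = -6.00.
Bearing = atan2(Δeast, Δnorth) mod 360° = 98.75° ≈ 099°.

099°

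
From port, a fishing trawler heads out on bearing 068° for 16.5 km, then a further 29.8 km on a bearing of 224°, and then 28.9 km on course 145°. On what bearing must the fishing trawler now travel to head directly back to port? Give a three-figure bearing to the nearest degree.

344°

Leg 1 (068°, 16.5 km): east 16.5 sin 68° = 15.30, north 16.5 cos 68° = 6.18
Leg 2 (224°, 29.8 km): east 29.8 sin 224° = -20.70, north 29.8 cos 224° = -21.44
Leg 3 (145°, 28.9 km): east 28.9 sin 145° = 16.58, north 28.9 cos 145° = -23.67
Net displacement: 11.17 east, -38.93 north. Direction back to start is (-11.17, 38.93): bearing = atan2(-11.17, 38.93) mod 360° = 343.98° ≈ 344°.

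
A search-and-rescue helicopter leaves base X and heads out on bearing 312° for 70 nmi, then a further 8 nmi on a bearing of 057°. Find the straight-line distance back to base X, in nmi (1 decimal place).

Leg 1 (312°, 70 nmi): east 70 sin 312° = -52.02, north 70 cos 312° = 46.84
Leg 2 (057°, 8 nmi): east 8 sin 57° = 6.71, north 8 cos 57° = 4.36
Net: -45.31 east, 51.20 north. Distance = √((-45.31)² + (51.20)²) = 68.368 nmi.

68.4 nmi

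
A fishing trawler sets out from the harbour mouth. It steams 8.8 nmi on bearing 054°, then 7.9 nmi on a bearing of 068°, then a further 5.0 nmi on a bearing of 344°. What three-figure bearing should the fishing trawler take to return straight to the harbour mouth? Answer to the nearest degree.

225°

Leg 1 (054°, 8.8 nmi): east 8.8 sin 54° = 7.12, north 8.8 cos 54° = 5.17
Leg 2 (068°, 7.9 nmi): east 7.9 sin 68° = 7.32, north 7.9 cos 68° = 2.96
Leg 3 (344°, 5.0 nmi): east 5.0 sin 344° = -1.38, north 5.0 cos 344° = 4.81
Net displacement: 13.07 east, 12.94 north. Direction back to start is (-13.07, -12.94): bearing = atan2(-13.07, -12.94) mod 360° = 225.28° ≈ 225°.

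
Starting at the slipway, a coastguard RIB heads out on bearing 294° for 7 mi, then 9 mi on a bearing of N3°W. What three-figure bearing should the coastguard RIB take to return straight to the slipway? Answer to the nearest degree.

Leg 1 (294°, 7 mi): east 7 sin 294° = -6.39, north 7 cos 294° = 2.85
Leg 2 (N3°W, 9 mi): east 9 sin 357° = -0.47, north 9 cos 357° = 8.99
Net displacement: -6.87 east, 11.83 north. Direction back to start is (6.87, -11.83): bearing = atan2(6.87, -11.83) mod 360° = 149.88° ≈ 150°.

150°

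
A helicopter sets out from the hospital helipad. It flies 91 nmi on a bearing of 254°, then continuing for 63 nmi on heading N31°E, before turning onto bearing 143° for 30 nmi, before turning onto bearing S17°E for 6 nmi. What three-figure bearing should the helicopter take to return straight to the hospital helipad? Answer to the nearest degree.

Leg 1 (254°, 91 nmi): east 91 sin 254° = -87.47, north 91 cos 254° = -25.08
Leg 2 (N31°E, 63 nmi): east 63 sin 31° = 32.45, north 63 cos 31° = 54.00
Leg 3 (143°, 30 nmi): east 30 sin 143° = 18.05, north 30 cos 143° = -23.96
Leg 4 (S17°E, 6 nmi): east 6 sin 163° = 1.75, north 6 cos 163° = -5.74
Net displacement: -35.22 east, -0.78 north. Direction back to start is (35.22, 0.78): bearing = atan2(35.22, 0.78) mod 360° = 88.73° ≈ 089°.

089°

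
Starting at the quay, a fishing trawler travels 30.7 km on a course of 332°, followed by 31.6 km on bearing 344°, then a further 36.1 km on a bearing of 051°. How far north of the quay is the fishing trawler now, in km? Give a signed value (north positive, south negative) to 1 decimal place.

80.2 km

Leg 1 (332°, 30.7 km): east 30.7 sin 332° = -14.41, north 30.7 cos 332° = 27.11
Leg 2 (344°, 31.6 km): east 31.6 sin 344° = -8.71, north 31.6 cos 344° = 30.38
Leg 3 (051°, 36.1 km): east 36.1 sin 51° = 28.05, north 36.1 cos 51° = 22.72
Net north component: 80.20 km.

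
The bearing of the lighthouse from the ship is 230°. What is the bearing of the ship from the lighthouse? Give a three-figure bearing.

Back-bearing = 230° − 180° = 050°.

050°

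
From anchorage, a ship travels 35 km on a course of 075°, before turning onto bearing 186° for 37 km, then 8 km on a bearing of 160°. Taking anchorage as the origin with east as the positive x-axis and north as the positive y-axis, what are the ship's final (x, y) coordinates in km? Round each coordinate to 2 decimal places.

(32.68, -35.26)

Leg 1 (075°, 35 km): east 35 sin 75° = 33.81, north 35 cos 75° = 9.06
Leg 2 (186°, 37 km): east 37 sin 186° = -3.87, north 37 cos 186° = -36.80
Leg 3 (160°, 8 km): east 8 sin 160° = 2.74, north 8 cos 160° = -7.52
Summing: 32.68 km east, -35.26 km north → (32.68, -35.26).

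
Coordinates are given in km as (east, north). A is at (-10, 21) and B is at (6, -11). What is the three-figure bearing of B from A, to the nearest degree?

153°

Δeast = 6 − -10 = 16.00; Δnorth = -11 − 21 = -32.00.
Bearing = atan2(Δeast, Δnorth) mod 360° = 153.43° ≈ 153°.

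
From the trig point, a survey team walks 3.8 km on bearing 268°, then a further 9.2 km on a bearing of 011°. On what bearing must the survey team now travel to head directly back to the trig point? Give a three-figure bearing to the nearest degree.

Leg 1 (268°, 3.8 km): east 3.8 sin 268° = -3.80, north 3.8 cos 268° = -0.13
Leg 2 (011°, 9.2 km): east 9.2 sin 11° = 1.76, north 9.2 cos 11° = 9.03
Net displacement: -2.04 east, 8.90 north. Direction back to start is (2.04, -8.90): bearing = atan2(2.04, -8.90) mod 360° = 167.07° ≈ 167°.

167°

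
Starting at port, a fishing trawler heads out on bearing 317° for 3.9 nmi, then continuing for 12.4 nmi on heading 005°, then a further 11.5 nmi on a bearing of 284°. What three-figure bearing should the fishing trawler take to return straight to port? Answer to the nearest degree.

Leg 1 (317°, 3.9 nmi): east 3.9 sin 317° = -2.66, north 3.9 cos 317° = 2.85
Leg 2 (005°, 12.4 nmi): east 12.4 sin 5° = 1.08, north 12.4 cos 5° = 12.35
Leg 3 (284°, 11.5 nmi): east 11.5 sin 284° = -11.16, north 11.5 cos 284° = 2.78
Net displacement: -12.74 east, 17.99 north. Direction back to start is (12.74, -17.99): bearing = atan2(12.74, -17.99) mod 360° = 144.70° ≈ 145°.

145°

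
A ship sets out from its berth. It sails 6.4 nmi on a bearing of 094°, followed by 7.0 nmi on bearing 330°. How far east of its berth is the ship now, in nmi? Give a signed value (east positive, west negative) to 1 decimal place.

2.9 nmi

Leg 1 (094°, 6.4 nmi): east 6.4 sin 94° = 6.38, north 6.4 cos 94° = -0.45
Leg 2 (330°, 7.0 nmi): east 7.0 sin 330° = -3.50, north 7.0 cos 330° = 6.06
Net east component: 2.88 nmi.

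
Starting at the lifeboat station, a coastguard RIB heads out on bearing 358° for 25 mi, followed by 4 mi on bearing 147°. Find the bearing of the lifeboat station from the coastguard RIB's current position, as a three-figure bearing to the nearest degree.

Leg 1 (358°, 25 mi): east 25 sin 358° = -0.87, north 25 cos 358° = 24.98
Leg 2 (147°, 4 mi): east 4 sin 147° = 2.18, north 4 cos 147° = -3.35
Net displacement: 1.31 east, 21.63 north. Direction back to start is (-1.31, -21.63): bearing = atan2(-1.31, -21.63) mod 360° = 183.46° ≈ 183°.

183°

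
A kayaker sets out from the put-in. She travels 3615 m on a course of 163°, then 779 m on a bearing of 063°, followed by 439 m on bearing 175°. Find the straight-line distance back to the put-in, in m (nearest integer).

Leg 1 (163°, 3615 m): east 3615 sin 163° = 1056.92, north 3615 cos 163° = -3457.04
Leg 2 (063°, 779 m): east 779 sin 63° = 694.09, north 779 cos 63° = 353.66
Leg 3 (175°, 439 m): east 439 sin 175° = 38.26, north 439 cos 175° = -437.33
Net: 1789.28 east, -3540.71 north. Distance = √((1789.28)² + (-3540.71)²) = 3967.136 m.

3967 m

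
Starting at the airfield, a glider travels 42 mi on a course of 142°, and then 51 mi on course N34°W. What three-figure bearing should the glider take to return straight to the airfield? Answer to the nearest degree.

Leg 1 (142°, 42 mi): east 42 sin 142° = 25.86, north 42 cos 142° = -33.10
Leg 2 (N34°W, 51 mi): east 51 sin 326° = -28.52, north 51 cos 326° = 42.28
Net displacement: -2.66 east, 9.18 north. Direction back to start is (2.66, -9.18): bearing = atan2(2.66, -9.18) mod 360° = 163.84° ≈ 164°.

164°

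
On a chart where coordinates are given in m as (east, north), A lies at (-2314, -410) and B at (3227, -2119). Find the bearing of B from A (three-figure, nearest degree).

107°

Δeast = 3227 − -2314 = 5541.00; Δnorth = -2119 − -410 = -1709.00.
Bearing = atan2(Δeast, Δnorth) mod 360° = 107.14° ≈ 107°.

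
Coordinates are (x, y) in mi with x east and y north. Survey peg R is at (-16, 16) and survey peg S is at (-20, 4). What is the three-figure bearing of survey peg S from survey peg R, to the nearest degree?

198°

Δeast = -20 − -16 = -4.00; Δnorth = 4 − 16 = -12.00.
Bearing = atan2(Δeast, Δnorth) mod 360° = 198.43° ≈ 198°.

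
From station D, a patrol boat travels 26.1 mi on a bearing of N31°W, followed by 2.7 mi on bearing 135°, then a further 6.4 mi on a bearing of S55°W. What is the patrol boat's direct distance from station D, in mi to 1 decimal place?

23.7 mi

Leg 1 (N31°W, 26.1 mi): east 26.1 sin 329° = -13.44, north 26.1 cos 329° = 22.37
Leg 2 (135°, 2.7 mi): east 2.7 sin 135° = 1.91, north 2.7 cos 135° = -1.91
Leg 3 (S55°W, 6.4 mi): east 6.4 sin 235° = -5.24, north 6.4 cos 235° = -3.67
Net: -16.78 east, 16.79 north. Distance = √((-16.78)² + (16.79)²) = 23.736 mi.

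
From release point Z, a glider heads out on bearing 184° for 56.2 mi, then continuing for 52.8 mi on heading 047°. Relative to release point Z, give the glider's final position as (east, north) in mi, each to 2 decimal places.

Leg 1 (184°, 56.2 mi): east 56.2 sin 184° = -3.92, north 56.2 cos 184° = -56.06
Leg 2 (047°, 52.8 mi): east 52.8 sin 47° = 38.62, north 52.8 cos 47° = 36.01
Summing: 34.70 mi east, -20.05 mi north → (34.70, -20.05).

(34.70, -20.05)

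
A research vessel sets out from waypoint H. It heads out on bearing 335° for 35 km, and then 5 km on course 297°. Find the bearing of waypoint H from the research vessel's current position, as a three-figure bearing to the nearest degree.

Leg 1 (335°, 35 km): east 35 sin 335° = -14.79, north 35 cos 335° = 31.72
Leg 2 (297°, 5 km): east 5 sin 297° = -4.46, north 5 cos 297° = 2.27
Net displacement: -19.25 east, 33.99 north. Direction back to start is (19.25, -33.99): bearing = atan2(19.25, -33.99) mod 360° = 150.48° ≈ 150°.

150°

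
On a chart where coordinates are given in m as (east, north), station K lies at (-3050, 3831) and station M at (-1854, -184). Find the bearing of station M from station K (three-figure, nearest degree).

163°

Δeast = -1854 − -3050 = 1196.00; Δnorth = -184 − 3831 = -4015.00.
Bearing = atan2(Δeast, Δnorth) mod 360° = 163.41° ≈ 163°.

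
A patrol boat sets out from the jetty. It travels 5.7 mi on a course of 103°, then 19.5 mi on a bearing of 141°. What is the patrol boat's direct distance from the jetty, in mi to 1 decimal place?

Leg 1 (103°, 5.7 mi): east 5.7 sin 103° = 5.55, north 5.7 cos 103° = -1.28
Leg 2 (141°, 19.5 mi): east 19.5 sin 141° = 12.27, north 19.5 cos 141° = -15.15
Net: 17.83 east, -16.44 north. Distance = √((17.83)² + (-16.44)²) = 24.247 mi.

24.2 mi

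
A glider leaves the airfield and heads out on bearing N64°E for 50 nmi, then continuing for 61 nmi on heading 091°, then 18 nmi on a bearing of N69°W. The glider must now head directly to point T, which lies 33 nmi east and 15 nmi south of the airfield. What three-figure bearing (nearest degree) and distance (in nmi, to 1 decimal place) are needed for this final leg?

Leg 1 (N64°E, 50 nmi): east 50 sin 64° = 44.94, north 50 cos 64° = 21.92
Leg 2 (091°, 61 nmi): east 61 sin 91° = 60.99, north 61 cos 91° = -1.06
Leg 3 (N69°W, 18 nmi): east 18 sin 291° = -16.80, north 18 cos 291° = 6.45
Current position: (89.13, 27.30). Target: (33, -15). Remaining: Δeast = -56.13, Δnorth = -42.30.
Bearing = atan2(-56.13, -42.30) mod 360° = 232.99°; distance = √((-56.13)² + (-42.30)²) = 70.284 nmi.

233°, 70.3 nmi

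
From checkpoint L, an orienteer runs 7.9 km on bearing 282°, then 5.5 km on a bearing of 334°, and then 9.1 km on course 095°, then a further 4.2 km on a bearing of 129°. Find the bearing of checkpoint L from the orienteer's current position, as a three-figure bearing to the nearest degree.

Leg 1 (282°, 7.9 km): east 7.9 sin 282° = -7.73, north 7.9 cos 282° = 1.64
Leg 2 (334°, 5.5 km): east 5.5 sin 334° = -2.41, north 5.5 cos 334° = 4.94
Leg 3 (095°, 9.1 km): east 9.1 sin 95° = 9.07, north 9.1 cos 95° = -0.79
Leg 4 (129°, 4.2 km): east 4.2 sin 129° = 3.26, north 4.2 cos 129° = -2.64
Net displacement: 2.19 east, 3.15 north. Direction back to start is (-2.19, -3.15): bearing = atan2(-2.19, -3.15) mod 360° = 214.82° ≈ 215°.

215°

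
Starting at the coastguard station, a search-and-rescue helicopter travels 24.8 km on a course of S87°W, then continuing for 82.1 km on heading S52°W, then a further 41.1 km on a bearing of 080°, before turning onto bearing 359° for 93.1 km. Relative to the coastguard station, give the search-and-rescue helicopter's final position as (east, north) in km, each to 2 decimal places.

(-50.61, 48.38)

Leg 1 (S87°W, 24.8 km): east 24.8 sin 267° = -24.77, north 24.8 cos 267° = -1.30
Leg 2 (S52°W, 82.1 km): east 82.1 sin 232° = -64.70, north 82.1 cos 232° = -50.55
Leg 3 (080°, 41.1 km): east 41.1 sin 80° = 40.48, north 41.1 cos 80° = 7.14
Leg 4 (359°, 93.1 km): east 93.1 sin 359° = -1.62, north 93.1 cos 359° = 93.09
Summing: -50.61 km east, 48.38 km north → (-50.61, 48.38).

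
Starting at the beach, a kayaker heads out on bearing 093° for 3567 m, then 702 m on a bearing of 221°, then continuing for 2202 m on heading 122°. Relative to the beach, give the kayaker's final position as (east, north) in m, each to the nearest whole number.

Leg 1 (093°, 3567 m): east 3567 sin 93° = 3562.11, north 3567 cos 93° = -186.68
Leg 2 (221°, 702 m): east 702 sin 221° = -460.55, north 702 cos 221° = -529.81
Leg 3 (122°, 2202 m): east 2202 sin 122° = 1867.40, north 2202 cos 122° = -1166.88
Summing: 4968.96 m east, -1883.37 m north → (4969, -1883).

(4969, -1883)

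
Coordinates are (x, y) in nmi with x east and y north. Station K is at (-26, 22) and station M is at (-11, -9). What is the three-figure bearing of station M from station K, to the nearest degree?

154°

Δeast = -11 − -26 = 15.00; Δnorth = -9 − 22 = -31.00.
Bearing = atan2(Δeast, Δnorth) mod 360° = 154.18° ≈ 154°.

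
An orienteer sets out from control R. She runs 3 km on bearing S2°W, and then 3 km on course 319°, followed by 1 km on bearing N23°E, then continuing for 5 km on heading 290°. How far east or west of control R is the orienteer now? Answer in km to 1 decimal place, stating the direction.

6.4 km west

Leg 1 (S2°W, 3 km): east 3 sin 182° = -0.10, north 3 cos 182° = -3.00
Leg 2 (319°, 3 km): east 3 sin 319° = -1.97, north 3 cos 319° = 2.26
Leg 3 (N23°E, 1 km): east 1 sin 23° = 0.39, north 1 cos 23° = 0.92
Leg 4 (290°, 5 km): east 5 sin 290° = -4.70, north 5 cos 290° = 1.71
Net east component: -6.38 km.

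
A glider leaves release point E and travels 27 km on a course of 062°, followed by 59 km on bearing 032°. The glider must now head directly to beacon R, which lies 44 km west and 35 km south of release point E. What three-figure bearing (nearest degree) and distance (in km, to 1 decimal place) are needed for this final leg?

225°, 139.2 km

Leg 1 (062°, 27 km): east 27 sin 62° = 23.84, north 27 cos 62° = 12.68
Leg 2 (032°, 59 km): east 59 sin 32° = 31.27, north 59 cos 32° = 50.03
Current position: (55.10, 62.71). Target: (-44, -35). Remaining: Δeast = -99.10, Δnorth = -97.71.
Bearing = atan2(-99.10, -97.71) mod 360° = 225.41°; distance = √((-99.10)² + (-97.71)²) = 139.173 km.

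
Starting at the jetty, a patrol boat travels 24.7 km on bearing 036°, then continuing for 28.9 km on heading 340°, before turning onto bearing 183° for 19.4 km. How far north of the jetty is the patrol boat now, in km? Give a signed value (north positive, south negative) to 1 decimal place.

27.8 km

Leg 1 (036°, 24.7 km): east 24.7 sin 36° = 14.52, north 24.7 cos 36° = 19.98
Leg 2 (340°, 28.9 km): east 28.9 sin 340° = -9.88, north 28.9 cos 340° = 27.16
Leg 3 (183°, 19.4 km): east 19.4 sin 183° = -1.02, north 19.4 cos 183° = -19.37
Net north component: 27.77 km.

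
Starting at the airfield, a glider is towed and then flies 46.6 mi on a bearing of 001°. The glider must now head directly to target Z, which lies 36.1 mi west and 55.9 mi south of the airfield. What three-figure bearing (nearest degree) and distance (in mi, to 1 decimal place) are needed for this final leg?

Leg 1 (001°, 46.6 mi): east 46.6 sin 1° = 0.81, north 46.6 cos 1° = 46.59
Current position: (0.81, 46.59). Target: (-36.1, -55.9). Remaining: Δeast = -36.91, Δnorth = -102.49.
Bearing = atan2(-36.91, -102.49) mod 360° = 199.81°; distance = √((-36.91)² + (-102.49)²) = 108.938 mi.

200°, 108.9 mi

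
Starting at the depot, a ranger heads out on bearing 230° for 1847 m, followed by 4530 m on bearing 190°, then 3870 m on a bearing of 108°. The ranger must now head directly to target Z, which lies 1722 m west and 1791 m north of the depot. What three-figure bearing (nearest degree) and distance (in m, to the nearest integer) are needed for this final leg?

Leg 1 (230°, 1847 m): east 1847 sin 230° = -1414.88, north 1847 cos 230° = -1187.23
Leg 2 (190°, 4530 m): east 4530 sin 190° = -786.63, north 4530 cos 190° = -4461.18
Leg 3 (108°, 3870 m): east 3870 sin 108° = 3680.59, north 3870 cos 108° = -1195.90
Current position: (1479.08, -6844.30). Target: (-1722, 1791). Remaining: Δeast = -3201.08, Δnorth = 8635.30.
Bearing = atan2(-3201.08, 8635.30) mod 360° = 339.66°; distance = √((-3201.08)² + (8635.30)²) = 9209.526 m.

340°, 9210 m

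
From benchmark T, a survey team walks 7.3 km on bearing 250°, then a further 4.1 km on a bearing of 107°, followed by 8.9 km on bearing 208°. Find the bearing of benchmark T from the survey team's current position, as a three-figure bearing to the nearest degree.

Leg 1 (250°, 7.3 km): east 7.3 sin 250° = -6.86, north 7.3 cos 250° = -2.50
Leg 2 (107°, 4.1 km): east 4.1 sin 107° = 3.92, north 4.1 cos 107° = -1.20
Leg 3 (208°, 8.9 km): east 8.9 sin 208° = -4.18, north 8.9 cos 208° = -7.86
Net displacement: -7.12 east, -11.55 north. Direction back to start is (7.12, 11.55): bearing = atan2(7.12, 11.55) mod 360° = 31.63° ≈ 032°.

032°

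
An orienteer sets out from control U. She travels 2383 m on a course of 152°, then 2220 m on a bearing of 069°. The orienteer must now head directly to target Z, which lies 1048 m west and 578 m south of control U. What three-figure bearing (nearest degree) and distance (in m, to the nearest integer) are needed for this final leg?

Leg 1 (152°, 2383 m): east 2383 sin 152° = 1118.75, north 2383 cos 152° = -2104.06
Leg 2 (069°, 2220 m): east 2220 sin 69° = 2072.55, north 2220 cos 69° = 795.58
Current position: (3191.30, -1308.49). Target: (-1048, -578). Remaining: Δeast = -4239.30, Δnorth = 730.49.
Bearing = atan2(-4239.30, 730.49) mod 360° = 279.78°; distance = √((-4239.30)² + (730.49)²) = 4301.775 m.

280°, 4302 m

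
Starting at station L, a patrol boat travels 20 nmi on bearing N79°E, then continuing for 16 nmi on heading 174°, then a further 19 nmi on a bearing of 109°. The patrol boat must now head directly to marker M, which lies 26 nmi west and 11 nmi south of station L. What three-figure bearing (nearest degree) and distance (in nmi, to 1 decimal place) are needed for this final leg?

276°, 65.7 nmi

Leg 1 (N79°E, 20 nmi): east 20 sin 79° = 19.63, north 20 cos 79° = 3.82
Leg 2 (174°, 16 nmi): east 16 sin 174° = 1.67, north 16 cos 174° = -15.91
Leg 3 (109°, 19 nmi): east 19 sin 109° = 17.96, north 19 cos 109° = -6.19
Current position: (39.27, -18.28). Target: (-26, -11). Remaining: Δeast = -65.27, Δnorth = 7.28.
Bearing = atan2(-65.27, 7.28) mod 360° = 276.37°; distance = √((-65.27)² + (7.28)²) = 65.675 nmi.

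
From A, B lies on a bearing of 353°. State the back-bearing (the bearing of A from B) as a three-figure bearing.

Back-bearing = 353° − 180° = 173°.

173°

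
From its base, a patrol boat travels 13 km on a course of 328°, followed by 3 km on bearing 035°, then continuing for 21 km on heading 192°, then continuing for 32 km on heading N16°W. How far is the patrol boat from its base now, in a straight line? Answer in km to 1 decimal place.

Leg 1 (328°, 13 km): east 13 sin 328° = -6.89, north 13 cos 328° = 11.02
Leg 2 (035°, 3 km): east 3 sin 35° = 1.72, north 3 cos 35° = 2.46
Leg 3 (192°, 21 km): east 21 sin 192° = -4.37, north 21 cos 192° = -20.54
Leg 4 (N16°W, 32 km): east 32 sin 344° = -8.82, north 32 cos 344° = 30.76
Net: -18.35 east, 23.70 north. Distance = √((-18.35)² + (23.70)²) = 29.978 km.

30.0 km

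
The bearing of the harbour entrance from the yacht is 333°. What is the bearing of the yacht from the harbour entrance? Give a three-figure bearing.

153°

Back-bearing = 333° − 180° = 153°.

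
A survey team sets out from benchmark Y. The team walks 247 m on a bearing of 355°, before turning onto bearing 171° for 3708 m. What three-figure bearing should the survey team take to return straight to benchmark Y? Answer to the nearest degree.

351°

Leg 1 (355°, 247 m): east 247 sin 355° = -21.53, north 247 cos 355° = 246.06
Leg 2 (171°, 3708 m): east 3708 sin 171° = 580.06, north 3708 cos 171° = -3662.35
Net displacement: 558.53 east, -3416.29 north. Direction back to start is (-558.53, 3416.29): bearing = atan2(-558.53, 3416.29) mod 360° = 350.71° ≈ 351°.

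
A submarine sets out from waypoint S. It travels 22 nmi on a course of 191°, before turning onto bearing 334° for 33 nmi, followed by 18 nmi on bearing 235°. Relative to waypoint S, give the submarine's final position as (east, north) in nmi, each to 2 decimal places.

(-33.41, -2.26)

Leg 1 (191°, 22 nmi): east 22 sin 191° = -4.20, north 22 cos 191° = -21.60
Leg 2 (334°, 33 nmi): east 33 sin 334° = -14.47, north 33 cos 334° = 29.66
Leg 3 (235°, 18 nmi): east 18 sin 235° = -14.74, north 18 cos 235° = -10.32
Summing: -33.41 nmi east, -2.26 nmi north → (-33.41, -2.26).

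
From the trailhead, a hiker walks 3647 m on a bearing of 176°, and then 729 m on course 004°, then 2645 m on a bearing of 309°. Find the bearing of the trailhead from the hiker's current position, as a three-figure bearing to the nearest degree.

055°

Leg 1 (176°, 3647 m): east 3647 sin 176° = 254.40, north 3647 cos 176° = -3638.12
Leg 2 (004°, 729 m): east 729 sin 4° = 50.85, north 729 cos 4° = 727.22
Leg 3 (309°, 2645 m): east 2645 sin 309° = -2055.55, north 2645 cos 309° = 1664.55
Net displacement: -1750.30 east, -1246.34 north. Direction back to start is (1750.30, 1246.34): bearing = atan2(1750.30, 1246.34) mod 360° = 54.55° ≈ 055°.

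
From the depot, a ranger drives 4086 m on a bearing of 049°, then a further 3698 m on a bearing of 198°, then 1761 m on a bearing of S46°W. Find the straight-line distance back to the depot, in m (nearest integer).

2167 m

Leg 1 (049°, 4086 m): east 4086 sin 49° = 3083.74, north 4086 cos 49° = 2680.66
Leg 2 (198°, 3698 m): east 3698 sin 198° = -1142.74, north 3698 cos 198° = -3517.01
Leg 3 (S46°W, 1761 m): east 1761 sin 226° = -1266.76, north 1761 cos 226° = -1223.29
Net: 674.24 east, -2059.64 north. Distance = √((674.24)² + (-2059.64)²) = 2167.194 m.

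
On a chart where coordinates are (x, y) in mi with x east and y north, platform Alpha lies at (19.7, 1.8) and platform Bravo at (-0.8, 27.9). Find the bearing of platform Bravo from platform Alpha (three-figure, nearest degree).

Δeast = -0.8 − 19.7 = -20.50; Δnorth = 27.9 − 1.8 = 26.10.
Bearing = atan2(Δeast, Δnorth) mod 360° = 321.85° ≈ 322°.

322°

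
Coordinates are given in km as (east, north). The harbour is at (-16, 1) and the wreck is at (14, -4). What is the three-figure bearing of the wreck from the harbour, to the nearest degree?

099°

Δeast = 14 − -16 = 30.00; Δnorth = -4 − 1 = -5.00.
Bearing = atan2(Δeast, Δnorth) mod 360° = 99.46° ≈ 099°.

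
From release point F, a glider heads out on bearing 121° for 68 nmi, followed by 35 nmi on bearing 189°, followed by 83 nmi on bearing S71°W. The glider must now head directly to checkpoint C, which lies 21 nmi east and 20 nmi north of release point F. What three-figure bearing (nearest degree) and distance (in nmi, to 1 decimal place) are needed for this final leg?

022°, 125.6 nmi

Leg 1 (121°, 68 nmi): east 68 sin 121° = 58.29, north 68 cos 121° = -35.02
Leg 2 (189°, 35 nmi): east 35 sin 189° = -5.48, north 35 cos 189° = -34.57
Leg 3 (S71°W, 83 nmi): east 83 sin 251° = -78.48, north 83 cos 251° = -27.02
Current position: (-25.67, -96.61). Target: (21, 20). Remaining: Δeast = 46.67, Δnorth = 116.61.
Bearing = atan2(46.67, 116.61) mod 360° = 21.81°; distance = √((46.67)² + (116.61)²) = 125.605 nmi.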